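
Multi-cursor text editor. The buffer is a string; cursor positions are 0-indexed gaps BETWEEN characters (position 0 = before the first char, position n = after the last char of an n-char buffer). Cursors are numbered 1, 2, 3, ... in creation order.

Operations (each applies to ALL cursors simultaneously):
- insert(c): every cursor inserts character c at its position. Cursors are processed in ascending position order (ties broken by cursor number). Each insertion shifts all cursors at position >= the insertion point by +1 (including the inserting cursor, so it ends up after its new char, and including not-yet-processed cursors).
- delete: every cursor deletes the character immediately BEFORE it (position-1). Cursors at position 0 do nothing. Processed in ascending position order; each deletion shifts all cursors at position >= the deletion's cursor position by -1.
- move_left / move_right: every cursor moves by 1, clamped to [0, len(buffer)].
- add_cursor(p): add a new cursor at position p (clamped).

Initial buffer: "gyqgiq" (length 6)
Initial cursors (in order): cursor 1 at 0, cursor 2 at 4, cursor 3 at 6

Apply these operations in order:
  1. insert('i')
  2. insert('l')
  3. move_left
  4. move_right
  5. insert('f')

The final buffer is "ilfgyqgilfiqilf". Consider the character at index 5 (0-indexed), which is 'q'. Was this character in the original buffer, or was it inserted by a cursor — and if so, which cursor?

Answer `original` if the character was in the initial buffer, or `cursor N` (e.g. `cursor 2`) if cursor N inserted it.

After op 1 (insert('i')): buffer="igyqgiiqi" (len 9), cursors c1@1 c2@6 c3@9, authorship 1....2..3
After op 2 (insert('l')): buffer="ilgyqgiliqil" (len 12), cursors c1@2 c2@8 c3@12, authorship 11....22..33
After op 3 (move_left): buffer="ilgyqgiliqil" (len 12), cursors c1@1 c2@7 c3@11, authorship 11....22..33
After op 4 (move_right): buffer="ilgyqgiliqil" (len 12), cursors c1@2 c2@8 c3@12, authorship 11....22..33
After op 5 (insert('f')): buffer="ilfgyqgilfiqilf" (len 15), cursors c1@3 c2@10 c3@15, authorship 111....222..333
Authorship (.=original, N=cursor N): 1 1 1 . . . . 2 2 2 . . 3 3 3
Index 5: author = original

Answer: original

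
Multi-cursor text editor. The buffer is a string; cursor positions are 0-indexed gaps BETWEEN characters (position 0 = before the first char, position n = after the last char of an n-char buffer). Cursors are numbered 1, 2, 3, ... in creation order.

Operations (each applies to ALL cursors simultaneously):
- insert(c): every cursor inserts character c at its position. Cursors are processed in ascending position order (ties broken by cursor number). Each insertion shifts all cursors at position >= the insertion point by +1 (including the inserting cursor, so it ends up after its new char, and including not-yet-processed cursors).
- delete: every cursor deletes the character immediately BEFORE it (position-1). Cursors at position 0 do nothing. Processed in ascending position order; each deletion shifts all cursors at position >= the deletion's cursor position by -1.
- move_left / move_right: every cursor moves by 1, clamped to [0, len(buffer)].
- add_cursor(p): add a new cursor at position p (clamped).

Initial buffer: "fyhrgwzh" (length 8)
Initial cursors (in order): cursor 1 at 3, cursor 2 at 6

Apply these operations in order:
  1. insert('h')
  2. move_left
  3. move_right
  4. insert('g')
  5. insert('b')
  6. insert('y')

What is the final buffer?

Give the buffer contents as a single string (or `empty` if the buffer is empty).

Answer: fyhhgbyrgwhgbyzh

Derivation:
After op 1 (insert('h')): buffer="fyhhrgwhzh" (len 10), cursors c1@4 c2@8, authorship ...1...2..
After op 2 (move_left): buffer="fyhhrgwhzh" (len 10), cursors c1@3 c2@7, authorship ...1...2..
After op 3 (move_right): buffer="fyhhrgwhzh" (len 10), cursors c1@4 c2@8, authorship ...1...2..
After op 4 (insert('g')): buffer="fyhhgrgwhgzh" (len 12), cursors c1@5 c2@10, authorship ...11...22..
After op 5 (insert('b')): buffer="fyhhgbrgwhgbzh" (len 14), cursors c1@6 c2@12, authorship ...111...222..
After op 6 (insert('y')): buffer="fyhhgbyrgwhgbyzh" (len 16), cursors c1@7 c2@14, authorship ...1111...2222..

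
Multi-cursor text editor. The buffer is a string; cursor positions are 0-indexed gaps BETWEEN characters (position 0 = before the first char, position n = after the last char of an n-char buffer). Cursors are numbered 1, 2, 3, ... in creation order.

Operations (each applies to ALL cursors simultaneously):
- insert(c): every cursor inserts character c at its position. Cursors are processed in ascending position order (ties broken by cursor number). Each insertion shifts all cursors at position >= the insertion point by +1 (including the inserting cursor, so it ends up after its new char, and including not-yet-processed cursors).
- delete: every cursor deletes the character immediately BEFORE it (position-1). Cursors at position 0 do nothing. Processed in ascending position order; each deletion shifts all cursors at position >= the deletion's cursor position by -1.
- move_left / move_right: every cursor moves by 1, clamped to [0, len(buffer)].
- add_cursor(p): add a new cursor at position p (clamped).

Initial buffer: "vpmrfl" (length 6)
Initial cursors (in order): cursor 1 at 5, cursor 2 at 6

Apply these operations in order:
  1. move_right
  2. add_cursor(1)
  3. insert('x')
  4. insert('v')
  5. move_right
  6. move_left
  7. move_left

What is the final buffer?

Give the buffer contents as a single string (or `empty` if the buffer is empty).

Answer: vxvpmrflxxvv

Derivation:
After op 1 (move_right): buffer="vpmrfl" (len 6), cursors c1@6 c2@6, authorship ......
After op 2 (add_cursor(1)): buffer="vpmrfl" (len 6), cursors c3@1 c1@6 c2@6, authorship ......
After op 3 (insert('x')): buffer="vxpmrflxx" (len 9), cursors c3@2 c1@9 c2@9, authorship .3.....12
After op 4 (insert('v')): buffer="vxvpmrflxxvv" (len 12), cursors c3@3 c1@12 c2@12, authorship .33.....1212
After op 5 (move_right): buffer="vxvpmrflxxvv" (len 12), cursors c3@4 c1@12 c2@12, authorship .33.....1212
After op 6 (move_left): buffer="vxvpmrflxxvv" (len 12), cursors c3@3 c1@11 c2@11, authorship .33.....1212
After op 7 (move_left): buffer="vxvpmrflxxvv" (len 12), cursors c3@2 c1@10 c2@10, authorship .33.....1212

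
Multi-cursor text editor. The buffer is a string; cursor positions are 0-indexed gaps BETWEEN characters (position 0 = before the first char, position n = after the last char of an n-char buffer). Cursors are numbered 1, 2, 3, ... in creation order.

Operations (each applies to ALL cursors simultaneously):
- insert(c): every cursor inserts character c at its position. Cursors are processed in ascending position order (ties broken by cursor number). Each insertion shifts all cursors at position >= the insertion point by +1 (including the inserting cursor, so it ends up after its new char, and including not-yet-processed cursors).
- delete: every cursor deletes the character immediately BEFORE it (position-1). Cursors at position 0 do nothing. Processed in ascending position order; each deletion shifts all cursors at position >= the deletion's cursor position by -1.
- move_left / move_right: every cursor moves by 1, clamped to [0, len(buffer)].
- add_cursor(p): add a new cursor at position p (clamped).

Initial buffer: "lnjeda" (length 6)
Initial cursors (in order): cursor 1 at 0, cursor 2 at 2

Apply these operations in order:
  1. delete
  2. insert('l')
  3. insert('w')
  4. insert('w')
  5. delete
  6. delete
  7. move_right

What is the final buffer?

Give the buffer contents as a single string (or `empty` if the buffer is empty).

Answer: llljeda

Derivation:
After op 1 (delete): buffer="ljeda" (len 5), cursors c1@0 c2@1, authorship .....
After op 2 (insert('l')): buffer="llljeda" (len 7), cursors c1@1 c2@3, authorship 1.2....
After op 3 (insert('w')): buffer="lwllwjeda" (len 9), cursors c1@2 c2@5, authorship 11.22....
After op 4 (insert('w')): buffer="lwwllwwjeda" (len 11), cursors c1@3 c2@7, authorship 111.222....
After op 5 (delete): buffer="lwllwjeda" (len 9), cursors c1@2 c2@5, authorship 11.22....
After op 6 (delete): buffer="llljeda" (len 7), cursors c1@1 c2@3, authorship 1.2....
After op 7 (move_right): buffer="llljeda" (len 7), cursors c1@2 c2@4, authorship 1.2....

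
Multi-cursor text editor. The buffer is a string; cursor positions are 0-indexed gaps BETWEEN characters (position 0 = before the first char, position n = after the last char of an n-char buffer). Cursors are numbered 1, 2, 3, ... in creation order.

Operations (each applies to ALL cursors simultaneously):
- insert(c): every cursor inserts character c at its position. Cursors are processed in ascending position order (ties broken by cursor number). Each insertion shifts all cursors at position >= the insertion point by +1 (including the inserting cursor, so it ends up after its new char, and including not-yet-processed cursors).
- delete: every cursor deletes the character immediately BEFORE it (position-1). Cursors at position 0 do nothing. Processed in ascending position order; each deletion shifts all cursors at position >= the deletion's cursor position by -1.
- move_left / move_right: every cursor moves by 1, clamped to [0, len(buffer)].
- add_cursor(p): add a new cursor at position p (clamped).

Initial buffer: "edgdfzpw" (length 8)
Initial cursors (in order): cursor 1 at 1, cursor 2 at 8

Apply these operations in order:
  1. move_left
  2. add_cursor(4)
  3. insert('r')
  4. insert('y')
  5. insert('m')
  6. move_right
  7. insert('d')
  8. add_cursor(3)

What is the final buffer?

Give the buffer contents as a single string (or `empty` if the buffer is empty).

After op 1 (move_left): buffer="edgdfzpw" (len 8), cursors c1@0 c2@7, authorship ........
After op 2 (add_cursor(4)): buffer="edgdfzpw" (len 8), cursors c1@0 c3@4 c2@7, authorship ........
After op 3 (insert('r')): buffer="redgdrfzprw" (len 11), cursors c1@1 c3@6 c2@10, authorship 1....3...2.
After op 4 (insert('y')): buffer="ryedgdryfzpryw" (len 14), cursors c1@2 c3@8 c2@13, authorship 11....33...22.
After op 5 (insert('m')): buffer="rymedgdrymfzprymw" (len 17), cursors c1@3 c3@10 c2@16, authorship 111....333...222.
After op 6 (move_right): buffer="rymedgdrymfzprymw" (len 17), cursors c1@4 c3@11 c2@17, authorship 111....333...222.
After op 7 (insert('d')): buffer="rymeddgdrymfdzprymwd" (len 20), cursors c1@5 c3@13 c2@20, authorship 111.1...333.3..222.2
After op 8 (add_cursor(3)): buffer="rymeddgdrymfdzprymwd" (len 20), cursors c4@3 c1@5 c3@13 c2@20, authorship 111.1...333.3..222.2

Answer: rymeddgdrymfdzprymwd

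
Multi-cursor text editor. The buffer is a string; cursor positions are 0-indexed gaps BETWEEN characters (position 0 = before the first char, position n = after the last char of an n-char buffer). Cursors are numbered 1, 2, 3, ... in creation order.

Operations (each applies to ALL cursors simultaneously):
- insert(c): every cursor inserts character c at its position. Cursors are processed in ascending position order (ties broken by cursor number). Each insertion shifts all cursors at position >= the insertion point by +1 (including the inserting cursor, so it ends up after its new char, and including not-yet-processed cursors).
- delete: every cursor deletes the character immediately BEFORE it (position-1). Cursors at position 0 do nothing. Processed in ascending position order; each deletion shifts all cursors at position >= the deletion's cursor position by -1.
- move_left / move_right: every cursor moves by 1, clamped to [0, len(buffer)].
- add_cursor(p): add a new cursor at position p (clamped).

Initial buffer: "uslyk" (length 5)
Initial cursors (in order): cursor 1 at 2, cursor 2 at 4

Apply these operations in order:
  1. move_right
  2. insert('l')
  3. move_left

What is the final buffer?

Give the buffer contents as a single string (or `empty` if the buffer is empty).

Answer: usllykl

Derivation:
After op 1 (move_right): buffer="uslyk" (len 5), cursors c1@3 c2@5, authorship .....
After op 2 (insert('l')): buffer="usllykl" (len 7), cursors c1@4 c2@7, authorship ...1..2
After op 3 (move_left): buffer="usllykl" (len 7), cursors c1@3 c2@6, authorship ...1..2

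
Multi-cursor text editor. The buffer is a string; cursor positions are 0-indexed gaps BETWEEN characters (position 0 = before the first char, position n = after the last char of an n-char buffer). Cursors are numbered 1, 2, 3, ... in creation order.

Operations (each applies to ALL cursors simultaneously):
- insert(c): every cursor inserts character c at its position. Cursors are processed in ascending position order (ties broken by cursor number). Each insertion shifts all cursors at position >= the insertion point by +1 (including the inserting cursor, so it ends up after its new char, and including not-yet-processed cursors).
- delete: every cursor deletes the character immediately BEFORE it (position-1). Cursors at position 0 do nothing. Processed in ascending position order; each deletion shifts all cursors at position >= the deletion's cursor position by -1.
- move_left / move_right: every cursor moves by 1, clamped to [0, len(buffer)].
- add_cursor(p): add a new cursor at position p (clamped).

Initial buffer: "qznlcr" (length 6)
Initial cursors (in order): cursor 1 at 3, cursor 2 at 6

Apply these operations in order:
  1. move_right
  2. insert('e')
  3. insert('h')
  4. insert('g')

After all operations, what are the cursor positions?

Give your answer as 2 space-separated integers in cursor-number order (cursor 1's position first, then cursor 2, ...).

Answer: 7 12

Derivation:
After op 1 (move_right): buffer="qznlcr" (len 6), cursors c1@4 c2@6, authorship ......
After op 2 (insert('e')): buffer="qznlecre" (len 8), cursors c1@5 c2@8, authorship ....1..2
After op 3 (insert('h')): buffer="qznlehcreh" (len 10), cursors c1@6 c2@10, authorship ....11..22
After op 4 (insert('g')): buffer="qznlehgcrehg" (len 12), cursors c1@7 c2@12, authorship ....111..222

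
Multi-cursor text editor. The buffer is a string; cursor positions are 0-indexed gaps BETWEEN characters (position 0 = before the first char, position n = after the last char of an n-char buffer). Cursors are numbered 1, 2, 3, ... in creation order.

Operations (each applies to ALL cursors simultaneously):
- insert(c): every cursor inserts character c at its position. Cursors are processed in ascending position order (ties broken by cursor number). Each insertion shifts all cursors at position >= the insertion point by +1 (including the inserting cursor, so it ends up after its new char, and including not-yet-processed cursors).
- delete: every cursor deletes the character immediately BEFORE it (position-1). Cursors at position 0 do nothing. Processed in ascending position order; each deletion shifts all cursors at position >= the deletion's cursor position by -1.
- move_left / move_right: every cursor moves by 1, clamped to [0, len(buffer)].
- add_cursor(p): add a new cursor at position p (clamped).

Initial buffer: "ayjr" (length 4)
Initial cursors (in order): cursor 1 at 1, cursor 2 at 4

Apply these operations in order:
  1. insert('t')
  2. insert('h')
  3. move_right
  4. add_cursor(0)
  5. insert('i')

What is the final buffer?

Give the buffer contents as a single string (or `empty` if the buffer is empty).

After op 1 (insert('t')): buffer="atyjrt" (len 6), cursors c1@2 c2@6, authorship .1...2
After op 2 (insert('h')): buffer="athyjrth" (len 8), cursors c1@3 c2@8, authorship .11...22
After op 3 (move_right): buffer="athyjrth" (len 8), cursors c1@4 c2@8, authorship .11...22
After op 4 (add_cursor(0)): buffer="athyjrth" (len 8), cursors c3@0 c1@4 c2@8, authorship .11...22
After op 5 (insert('i')): buffer="iathyijrthi" (len 11), cursors c3@1 c1@6 c2@11, authorship 3.11.1..222

Answer: iathyijrthi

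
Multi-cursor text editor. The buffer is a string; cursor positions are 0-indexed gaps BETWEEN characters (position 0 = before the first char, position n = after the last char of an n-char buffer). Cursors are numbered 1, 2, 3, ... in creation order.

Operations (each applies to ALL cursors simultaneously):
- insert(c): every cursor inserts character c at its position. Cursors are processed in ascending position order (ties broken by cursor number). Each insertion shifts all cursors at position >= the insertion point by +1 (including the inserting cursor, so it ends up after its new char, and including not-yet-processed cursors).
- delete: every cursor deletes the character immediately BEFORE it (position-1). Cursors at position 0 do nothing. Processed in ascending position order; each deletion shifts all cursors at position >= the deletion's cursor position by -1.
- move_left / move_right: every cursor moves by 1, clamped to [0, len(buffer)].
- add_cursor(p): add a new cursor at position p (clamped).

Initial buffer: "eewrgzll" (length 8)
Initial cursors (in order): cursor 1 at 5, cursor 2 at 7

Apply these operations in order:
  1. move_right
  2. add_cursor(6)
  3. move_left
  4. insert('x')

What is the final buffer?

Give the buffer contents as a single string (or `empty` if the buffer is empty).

After op 1 (move_right): buffer="eewrgzll" (len 8), cursors c1@6 c2@8, authorship ........
After op 2 (add_cursor(6)): buffer="eewrgzll" (len 8), cursors c1@6 c3@6 c2@8, authorship ........
After op 3 (move_left): buffer="eewrgzll" (len 8), cursors c1@5 c3@5 c2@7, authorship ........
After op 4 (insert('x')): buffer="eewrgxxzlxl" (len 11), cursors c1@7 c3@7 c2@10, authorship .....13..2.

Answer: eewrgxxzlxl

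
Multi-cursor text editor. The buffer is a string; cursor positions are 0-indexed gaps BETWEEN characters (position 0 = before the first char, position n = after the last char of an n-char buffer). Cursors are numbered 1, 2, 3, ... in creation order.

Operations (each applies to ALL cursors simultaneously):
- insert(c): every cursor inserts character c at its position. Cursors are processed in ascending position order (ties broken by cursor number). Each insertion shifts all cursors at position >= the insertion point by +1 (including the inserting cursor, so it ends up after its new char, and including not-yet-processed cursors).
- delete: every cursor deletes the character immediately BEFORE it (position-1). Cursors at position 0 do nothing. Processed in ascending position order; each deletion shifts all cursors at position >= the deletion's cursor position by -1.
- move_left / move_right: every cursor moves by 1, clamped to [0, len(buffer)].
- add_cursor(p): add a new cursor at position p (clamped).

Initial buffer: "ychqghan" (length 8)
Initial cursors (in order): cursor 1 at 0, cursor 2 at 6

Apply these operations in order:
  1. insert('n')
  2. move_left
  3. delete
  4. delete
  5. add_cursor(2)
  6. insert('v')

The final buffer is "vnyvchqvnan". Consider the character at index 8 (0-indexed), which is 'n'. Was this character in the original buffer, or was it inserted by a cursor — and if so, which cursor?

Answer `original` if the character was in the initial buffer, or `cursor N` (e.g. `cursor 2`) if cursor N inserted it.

Answer: cursor 2

Derivation:
After op 1 (insert('n')): buffer="nychqghnan" (len 10), cursors c1@1 c2@8, authorship 1......2..
After op 2 (move_left): buffer="nychqghnan" (len 10), cursors c1@0 c2@7, authorship 1......2..
After op 3 (delete): buffer="nychqgnan" (len 9), cursors c1@0 c2@6, authorship 1.....2..
After op 4 (delete): buffer="nychqnan" (len 8), cursors c1@0 c2@5, authorship 1....2..
After op 5 (add_cursor(2)): buffer="nychqnan" (len 8), cursors c1@0 c3@2 c2@5, authorship 1....2..
After op 6 (insert('v')): buffer="vnyvchqvnan" (len 11), cursors c1@1 c3@4 c2@8, authorship 11.3...22..
Authorship (.=original, N=cursor N): 1 1 . 3 . . . 2 2 . .
Index 8: author = 2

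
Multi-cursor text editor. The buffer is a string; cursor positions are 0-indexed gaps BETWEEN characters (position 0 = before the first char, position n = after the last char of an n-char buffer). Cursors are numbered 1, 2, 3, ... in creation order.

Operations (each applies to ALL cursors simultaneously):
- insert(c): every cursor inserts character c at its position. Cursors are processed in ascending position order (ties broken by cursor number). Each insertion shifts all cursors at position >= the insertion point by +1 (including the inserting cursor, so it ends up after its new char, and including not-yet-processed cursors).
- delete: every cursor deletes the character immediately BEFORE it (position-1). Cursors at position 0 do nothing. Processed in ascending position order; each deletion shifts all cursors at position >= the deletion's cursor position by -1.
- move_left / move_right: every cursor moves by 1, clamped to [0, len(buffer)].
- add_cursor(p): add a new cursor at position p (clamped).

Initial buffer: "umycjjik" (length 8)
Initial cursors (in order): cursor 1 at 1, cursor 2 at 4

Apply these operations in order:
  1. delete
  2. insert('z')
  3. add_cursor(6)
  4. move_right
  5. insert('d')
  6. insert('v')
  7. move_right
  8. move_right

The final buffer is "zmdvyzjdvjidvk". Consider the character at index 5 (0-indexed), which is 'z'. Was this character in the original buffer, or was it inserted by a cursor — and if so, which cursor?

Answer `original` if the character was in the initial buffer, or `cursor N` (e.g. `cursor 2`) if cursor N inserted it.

After op 1 (delete): buffer="myjjik" (len 6), cursors c1@0 c2@2, authorship ......
After op 2 (insert('z')): buffer="zmyzjjik" (len 8), cursors c1@1 c2@4, authorship 1..2....
After op 3 (add_cursor(6)): buffer="zmyzjjik" (len 8), cursors c1@1 c2@4 c3@6, authorship 1..2....
After op 4 (move_right): buffer="zmyzjjik" (len 8), cursors c1@2 c2@5 c3@7, authorship 1..2....
After op 5 (insert('d')): buffer="zmdyzjdjidk" (len 11), cursors c1@3 c2@7 c3@10, authorship 1.1.2.2..3.
After op 6 (insert('v')): buffer="zmdvyzjdvjidvk" (len 14), cursors c1@4 c2@9 c3@13, authorship 1.11.2.22..33.
After op 7 (move_right): buffer="zmdvyzjdvjidvk" (len 14), cursors c1@5 c2@10 c3@14, authorship 1.11.2.22..33.
After op 8 (move_right): buffer="zmdvyzjdvjidvk" (len 14), cursors c1@6 c2@11 c3@14, authorship 1.11.2.22..33.
Authorship (.=original, N=cursor N): 1 . 1 1 . 2 . 2 2 . . 3 3 .
Index 5: author = 2

Answer: cursor 2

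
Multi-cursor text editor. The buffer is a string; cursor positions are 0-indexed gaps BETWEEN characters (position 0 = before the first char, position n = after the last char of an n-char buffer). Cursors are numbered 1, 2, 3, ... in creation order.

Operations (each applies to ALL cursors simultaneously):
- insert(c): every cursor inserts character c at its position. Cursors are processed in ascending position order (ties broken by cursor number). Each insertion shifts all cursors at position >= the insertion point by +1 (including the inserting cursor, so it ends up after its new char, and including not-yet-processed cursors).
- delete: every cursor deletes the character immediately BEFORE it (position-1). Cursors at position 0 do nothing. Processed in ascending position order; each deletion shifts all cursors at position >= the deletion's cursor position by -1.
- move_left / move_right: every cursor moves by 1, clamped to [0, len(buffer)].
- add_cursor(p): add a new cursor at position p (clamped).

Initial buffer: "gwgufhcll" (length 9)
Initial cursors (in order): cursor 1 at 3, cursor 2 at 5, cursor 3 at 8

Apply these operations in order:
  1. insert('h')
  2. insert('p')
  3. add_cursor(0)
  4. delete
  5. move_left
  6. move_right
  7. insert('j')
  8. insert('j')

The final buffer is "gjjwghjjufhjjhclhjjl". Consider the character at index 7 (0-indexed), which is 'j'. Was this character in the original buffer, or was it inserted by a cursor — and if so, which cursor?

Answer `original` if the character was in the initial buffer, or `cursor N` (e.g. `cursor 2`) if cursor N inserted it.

Answer: cursor 1

Derivation:
After op 1 (insert('h')): buffer="gwghufhhclhl" (len 12), cursors c1@4 c2@7 c3@11, authorship ...1..2...3.
After op 2 (insert('p')): buffer="gwghpufhphclhpl" (len 15), cursors c1@5 c2@9 c3@14, authorship ...11..22...33.
After op 3 (add_cursor(0)): buffer="gwghpufhphclhpl" (len 15), cursors c4@0 c1@5 c2@9 c3@14, authorship ...11..22...33.
After op 4 (delete): buffer="gwghufhhclhl" (len 12), cursors c4@0 c1@4 c2@7 c3@11, authorship ...1..2...3.
After op 5 (move_left): buffer="gwghufhhclhl" (len 12), cursors c4@0 c1@3 c2@6 c3@10, authorship ...1..2...3.
After op 6 (move_right): buffer="gwghufhhclhl" (len 12), cursors c4@1 c1@4 c2@7 c3@11, authorship ...1..2...3.
After op 7 (insert('j')): buffer="gjwghjufhjhclhjl" (len 16), cursors c4@2 c1@6 c2@10 c3@15, authorship .4..11..22...33.
After op 8 (insert('j')): buffer="gjjwghjjufhjjhclhjjl" (len 20), cursors c4@3 c1@8 c2@13 c3@19, authorship .44..111..222...333.
Authorship (.=original, N=cursor N): . 4 4 . . 1 1 1 . . 2 2 2 . . . 3 3 3 .
Index 7: author = 1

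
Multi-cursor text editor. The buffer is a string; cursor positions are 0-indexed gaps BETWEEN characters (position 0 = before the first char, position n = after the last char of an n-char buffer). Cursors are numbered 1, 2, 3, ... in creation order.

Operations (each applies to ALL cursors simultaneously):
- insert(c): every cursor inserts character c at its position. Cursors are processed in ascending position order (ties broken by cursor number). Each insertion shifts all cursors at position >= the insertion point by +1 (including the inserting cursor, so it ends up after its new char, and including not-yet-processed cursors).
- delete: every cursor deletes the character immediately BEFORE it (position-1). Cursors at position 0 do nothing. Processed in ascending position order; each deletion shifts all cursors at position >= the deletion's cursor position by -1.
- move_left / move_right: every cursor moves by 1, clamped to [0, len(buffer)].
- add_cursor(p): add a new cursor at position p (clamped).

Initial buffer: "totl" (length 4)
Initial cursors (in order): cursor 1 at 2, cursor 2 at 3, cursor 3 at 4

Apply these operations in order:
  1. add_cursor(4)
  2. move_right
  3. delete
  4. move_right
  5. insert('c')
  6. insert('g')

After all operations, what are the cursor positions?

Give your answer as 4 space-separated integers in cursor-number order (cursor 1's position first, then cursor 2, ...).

Answer: 8 8 8 8

Derivation:
After op 1 (add_cursor(4)): buffer="totl" (len 4), cursors c1@2 c2@3 c3@4 c4@4, authorship ....
After op 2 (move_right): buffer="totl" (len 4), cursors c1@3 c2@4 c3@4 c4@4, authorship ....
After op 3 (delete): buffer="" (len 0), cursors c1@0 c2@0 c3@0 c4@0, authorship 
After op 4 (move_right): buffer="" (len 0), cursors c1@0 c2@0 c3@0 c4@0, authorship 
After op 5 (insert('c')): buffer="cccc" (len 4), cursors c1@4 c2@4 c3@4 c4@4, authorship 1234
After op 6 (insert('g')): buffer="ccccgggg" (len 8), cursors c1@8 c2@8 c3@8 c4@8, authorship 12341234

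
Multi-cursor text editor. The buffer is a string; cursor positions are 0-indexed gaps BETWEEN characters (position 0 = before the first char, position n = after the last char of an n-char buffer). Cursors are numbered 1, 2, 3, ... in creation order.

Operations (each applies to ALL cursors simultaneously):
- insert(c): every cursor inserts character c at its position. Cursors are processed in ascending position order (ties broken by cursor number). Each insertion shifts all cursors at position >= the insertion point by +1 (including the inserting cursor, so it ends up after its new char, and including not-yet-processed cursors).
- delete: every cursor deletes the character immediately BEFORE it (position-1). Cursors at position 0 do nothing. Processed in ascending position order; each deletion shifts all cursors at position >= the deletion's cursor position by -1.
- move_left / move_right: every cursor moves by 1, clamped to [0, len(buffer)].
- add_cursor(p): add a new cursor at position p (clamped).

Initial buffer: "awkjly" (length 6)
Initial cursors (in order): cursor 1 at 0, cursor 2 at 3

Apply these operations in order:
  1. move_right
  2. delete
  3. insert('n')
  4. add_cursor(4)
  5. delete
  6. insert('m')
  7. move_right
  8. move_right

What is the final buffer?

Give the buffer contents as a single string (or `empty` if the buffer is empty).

Answer: mwmmly

Derivation:
After op 1 (move_right): buffer="awkjly" (len 6), cursors c1@1 c2@4, authorship ......
After op 2 (delete): buffer="wkly" (len 4), cursors c1@0 c2@2, authorship ....
After op 3 (insert('n')): buffer="nwknly" (len 6), cursors c1@1 c2@4, authorship 1..2..
After op 4 (add_cursor(4)): buffer="nwknly" (len 6), cursors c1@1 c2@4 c3@4, authorship 1..2..
After op 5 (delete): buffer="wly" (len 3), cursors c1@0 c2@1 c3@1, authorship ...
After op 6 (insert('m')): buffer="mwmmly" (len 6), cursors c1@1 c2@4 c3@4, authorship 1.23..
After op 7 (move_right): buffer="mwmmly" (len 6), cursors c1@2 c2@5 c3@5, authorship 1.23..
After op 8 (move_right): buffer="mwmmly" (len 6), cursors c1@3 c2@6 c3@6, authorship 1.23..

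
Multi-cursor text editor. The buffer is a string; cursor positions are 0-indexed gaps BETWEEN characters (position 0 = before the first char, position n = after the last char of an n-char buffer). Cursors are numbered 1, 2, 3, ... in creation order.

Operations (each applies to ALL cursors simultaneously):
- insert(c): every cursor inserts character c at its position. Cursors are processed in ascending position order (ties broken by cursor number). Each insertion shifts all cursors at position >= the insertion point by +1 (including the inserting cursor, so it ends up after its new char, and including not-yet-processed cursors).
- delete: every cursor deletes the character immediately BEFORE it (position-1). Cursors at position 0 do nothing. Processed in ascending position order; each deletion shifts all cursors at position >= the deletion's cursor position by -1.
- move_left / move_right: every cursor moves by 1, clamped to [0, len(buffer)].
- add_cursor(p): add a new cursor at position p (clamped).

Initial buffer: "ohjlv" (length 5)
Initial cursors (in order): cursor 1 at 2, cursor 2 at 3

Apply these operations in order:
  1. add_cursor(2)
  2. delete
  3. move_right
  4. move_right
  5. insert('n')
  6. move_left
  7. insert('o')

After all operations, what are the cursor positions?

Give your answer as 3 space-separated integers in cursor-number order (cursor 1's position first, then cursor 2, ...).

After op 1 (add_cursor(2)): buffer="ohjlv" (len 5), cursors c1@2 c3@2 c2@3, authorship .....
After op 2 (delete): buffer="lv" (len 2), cursors c1@0 c2@0 c3@0, authorship ..
After op 3 (move_right): buffer="lv" (len 2), cursors c1@1 c2@1 c3@1, authorship ..
After op 4 (move_right): buffer="lv" (len 2), cursors c1@2 c2@2 c3@2, authorship ..
After op 5 (insert('n')): buffer="lvnnn" (len 5), cursors c1@5 c2@5 c3@5, authorship ..123
After op 6 (move_left): buffer="lvnnn" (len 5), cursors c1@4 c2@4 c3@4, authorship ..123
After op 7 (insert('o')): buffer="lvnnooon" (len 8), cursors c1@7 c2@7 c3@7, authorship ..121233

Answer: 7 7 7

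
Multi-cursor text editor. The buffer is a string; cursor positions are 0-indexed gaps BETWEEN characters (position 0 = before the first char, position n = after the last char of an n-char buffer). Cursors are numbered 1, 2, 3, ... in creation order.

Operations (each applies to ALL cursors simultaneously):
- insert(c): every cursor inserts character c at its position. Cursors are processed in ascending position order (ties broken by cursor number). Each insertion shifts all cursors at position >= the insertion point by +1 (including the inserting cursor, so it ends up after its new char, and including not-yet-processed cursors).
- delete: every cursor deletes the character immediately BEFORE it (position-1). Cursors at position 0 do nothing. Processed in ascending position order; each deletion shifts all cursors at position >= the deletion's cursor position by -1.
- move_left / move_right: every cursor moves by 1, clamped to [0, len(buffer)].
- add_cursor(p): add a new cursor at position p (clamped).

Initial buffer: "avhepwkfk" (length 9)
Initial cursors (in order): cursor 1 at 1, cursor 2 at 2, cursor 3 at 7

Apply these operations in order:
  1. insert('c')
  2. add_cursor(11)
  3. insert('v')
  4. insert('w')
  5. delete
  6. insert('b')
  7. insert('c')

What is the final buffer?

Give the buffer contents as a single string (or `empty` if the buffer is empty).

After op 1 (insert('c')): buffer="acvchepwkcfk" (len 12), cursors c1@2 c2@4 c3@10, authorship .1.2.....3..
After op 2 (add_cursor(11)): buffer="acvchepwkcfk" (len 12), cursors c1@2 c2@4 c3@10 c4@11, authorship .1.2.....3..
After op 3 (insert('v')): buffer="acvvcvhepwkcvfvk" (len 16), cursors c1@3 c2@6 c3@13 c4@15, authorship .11.22.....33.4.
After op 4 (insert('w')): buffer="acvwvcvwhepwkcvwfvwk" (len 20), cursors c1@4 c2@8 c3@16 c4@19, authorship .111.222.....333.44.
After op 5 (delete): buffer="acvvcvhepwkcvfvk" (len 16), cursors c1@3 c2@6 c3@13 c4@15, authorship .11.22.....33.4.
After op 6 (insert('b')): buffer="acvbvcvbhepwkcvbfvbk" (len 20), cursors c1@4 c2@8 c3@16 c4@19, authorship .111.222.....333.44.
After op 7 (insert('c')): buffer="acvbcvcvbchepwkcvbcfvbck" (len 24), cursors c1@5 c2@10 c3@19 c4@23, authorship .1111.2222.....3333.444.

Answer: acvbcvcvbchepwkcvbcfvbck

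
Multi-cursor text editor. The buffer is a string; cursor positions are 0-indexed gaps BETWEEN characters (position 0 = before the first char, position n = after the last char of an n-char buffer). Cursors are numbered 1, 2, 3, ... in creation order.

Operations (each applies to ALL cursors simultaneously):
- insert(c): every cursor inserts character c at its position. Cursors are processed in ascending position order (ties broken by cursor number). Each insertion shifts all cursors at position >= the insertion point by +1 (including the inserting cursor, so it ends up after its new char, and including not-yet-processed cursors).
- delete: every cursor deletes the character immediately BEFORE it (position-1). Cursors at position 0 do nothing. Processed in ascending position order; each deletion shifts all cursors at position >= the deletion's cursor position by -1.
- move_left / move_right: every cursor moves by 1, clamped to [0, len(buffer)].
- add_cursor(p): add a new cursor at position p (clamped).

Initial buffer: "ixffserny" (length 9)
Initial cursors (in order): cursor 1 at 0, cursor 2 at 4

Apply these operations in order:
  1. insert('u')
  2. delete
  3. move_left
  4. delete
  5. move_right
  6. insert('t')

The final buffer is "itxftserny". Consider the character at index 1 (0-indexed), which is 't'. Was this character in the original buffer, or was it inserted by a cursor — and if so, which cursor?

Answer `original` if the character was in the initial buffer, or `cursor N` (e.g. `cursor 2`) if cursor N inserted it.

Answer: cursor 1

Derivation:
After op 1 (insert('u')): buffer="uixffuserny" (len 11), cursors c1@1 c2@6, authorship 1....2.....
After op 2 (delete): buffer="ixffserny" (len 9), cursors c1@0 c2@4, authorship .........
After op 3 (move_left): buffer="ixffserny" (len 9), cursors c1@0 c2@3, authorship .........
After op 4 (delete): buffer="ixfserny" (len 8), cursors c1@0 c2@2, authorship ........
After op 5 (move_right): buffer="ixfserny" (len 8), cursors c1@1 c2@3, authorship ........
After op 6 (insert('t')): buffer="itxftserny" (len 10), cursors c1@2 c2@5, authorship .1..2.....
Authorship (.=original, N=cursor N): . 1 . . 2 . . . . .
Index 1: author = 1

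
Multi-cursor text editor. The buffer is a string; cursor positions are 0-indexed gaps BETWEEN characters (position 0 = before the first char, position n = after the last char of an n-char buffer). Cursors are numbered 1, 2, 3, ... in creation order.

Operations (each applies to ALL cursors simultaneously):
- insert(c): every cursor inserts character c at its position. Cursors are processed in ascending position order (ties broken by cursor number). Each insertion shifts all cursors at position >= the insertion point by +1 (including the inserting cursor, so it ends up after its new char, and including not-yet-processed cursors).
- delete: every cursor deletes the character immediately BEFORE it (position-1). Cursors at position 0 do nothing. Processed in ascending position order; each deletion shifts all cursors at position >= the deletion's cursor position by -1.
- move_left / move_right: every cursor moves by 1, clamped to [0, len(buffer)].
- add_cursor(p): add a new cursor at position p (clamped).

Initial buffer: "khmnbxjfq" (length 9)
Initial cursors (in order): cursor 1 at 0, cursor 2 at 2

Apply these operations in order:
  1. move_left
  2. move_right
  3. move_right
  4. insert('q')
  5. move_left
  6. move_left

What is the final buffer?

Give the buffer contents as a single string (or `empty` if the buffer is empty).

Answer: khqmqnbxjfq

Derivation:
After op 1 (move_left): buffer="khmnbxjfq" (len 9), cursors c1@0 c2@1, authorship .........
After op 2 (move_right): buffer="khmnbxjfq" (len 9), cursors c1@1 c2@2, authorship .........
After op 3 (move_right): buffer="khmnbxjfq" (len 9), cursors c1@2 c2@3, authorship .........
After op 4 (insert('q')): buffer="khqmqnbxjfq" (len 11), cursors c1@3 c2@5, authorship ..1.2......
After op 5 (move_left): buffer="khqmqnbxjfq" (len 11), cursors c1@2 c2@4, authorship ..1.2......
After op 6 (move_left): buffer="khqmqnbxjfq" (len 11), cursors c1@1 c2@3, authorship ..1.2......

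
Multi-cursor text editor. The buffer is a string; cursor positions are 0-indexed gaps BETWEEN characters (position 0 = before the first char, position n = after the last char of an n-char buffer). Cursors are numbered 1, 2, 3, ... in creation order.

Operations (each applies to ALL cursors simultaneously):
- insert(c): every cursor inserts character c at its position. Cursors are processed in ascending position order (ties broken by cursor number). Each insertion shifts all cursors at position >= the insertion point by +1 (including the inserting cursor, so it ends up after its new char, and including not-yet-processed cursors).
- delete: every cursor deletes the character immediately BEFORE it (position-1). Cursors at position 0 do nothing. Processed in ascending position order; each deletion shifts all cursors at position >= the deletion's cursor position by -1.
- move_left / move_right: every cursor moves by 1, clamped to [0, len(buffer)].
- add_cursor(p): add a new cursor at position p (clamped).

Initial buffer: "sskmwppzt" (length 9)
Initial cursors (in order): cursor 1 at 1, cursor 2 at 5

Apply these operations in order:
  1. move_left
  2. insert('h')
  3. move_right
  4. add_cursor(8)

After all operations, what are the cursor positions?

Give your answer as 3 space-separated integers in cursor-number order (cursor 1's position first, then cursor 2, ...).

After op 1 (move_left): buffer="sskmwppzt" (len 9), cursors c1@0 c2@4, authorship .........
After op 2 (insert('h')): buffer="hsskmhwppzt" (len 11), cursors c1@1 c2@6, authorship 1....2.....
After op 3 (move_right): buffer="hsskmhwppzt" (len 11), cursors c1@2 c2@7, authorship 1....2.....
After op 4 (add_cursor(8)): buffer="hsskmhwppzt" (len 11), cursors c1@2 c2@7 c3@8, authorship 1....2.....

Answer: 2 7 8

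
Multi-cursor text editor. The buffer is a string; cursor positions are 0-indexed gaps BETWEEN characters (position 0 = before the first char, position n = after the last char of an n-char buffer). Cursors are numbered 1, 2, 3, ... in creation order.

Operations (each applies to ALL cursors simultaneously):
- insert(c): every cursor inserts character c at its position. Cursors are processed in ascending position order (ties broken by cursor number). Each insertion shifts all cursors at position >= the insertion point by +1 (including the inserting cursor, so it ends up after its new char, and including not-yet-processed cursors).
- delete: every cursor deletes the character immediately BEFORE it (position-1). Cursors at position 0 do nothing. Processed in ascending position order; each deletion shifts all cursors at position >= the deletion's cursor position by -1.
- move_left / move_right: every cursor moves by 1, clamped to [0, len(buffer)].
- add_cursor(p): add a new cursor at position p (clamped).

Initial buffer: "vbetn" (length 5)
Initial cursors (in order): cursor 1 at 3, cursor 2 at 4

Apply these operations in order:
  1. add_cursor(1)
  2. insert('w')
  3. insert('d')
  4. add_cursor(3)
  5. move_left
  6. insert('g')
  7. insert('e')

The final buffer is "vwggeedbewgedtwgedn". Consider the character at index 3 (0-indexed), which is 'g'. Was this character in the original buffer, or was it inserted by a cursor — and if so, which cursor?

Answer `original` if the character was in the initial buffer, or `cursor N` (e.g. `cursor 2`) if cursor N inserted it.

Answer: cursor 4

Derivation:
After op 1 (add_cursor(1)): buffer="vbetn" (len 5), cursors c3@1 c1@3 c2@4, authorship .....
After op 2 (insert('w')): buffer="vwbewtwn" (len 8), cursors c3@2 c1@5 c2@7, authorship .3..1.2.
After op 3 (insert('d')): buffer="vwdbewdtwdn" (len 11), cursors c3@3 c1@7 c2@10, authorship .33..11.22.
After op 4 (add_cursor(3)): buffer="vwdbewdtwdn" (len 11), cursors c3@3 c4@3 c1@7 c2@10, authorship .33..11.22.
After op 5 (move_left): buffer="vwdbewdtwdn" (len 11), cursors c3@2 c4@2 c1@6 c2@9, authorship .33..11.22.
After op 6 (insert('g')): buffer="vwggdbewgdtwgdn" (len 15), cursors c3@4 c4@4 c1@9 c2@13, authorship .3343..111.222.
After op 7 (insert('e')): buffer="vwggeedbewgedtwgedn" (len 19), cursors c3@6 c4@6 c1@12 c2@17, authorship .334343..1111.2222.
Authorship (.=original, N=cursor N): . 3 3 4 3 4 3 . . 1 1 1 1 . 2 2 2 2 .
Index 3: author = 4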